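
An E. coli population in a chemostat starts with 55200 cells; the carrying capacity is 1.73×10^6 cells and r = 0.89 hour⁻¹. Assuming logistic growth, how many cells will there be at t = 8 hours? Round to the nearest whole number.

A = (K − N₀)/N₀ = (1.73×10^6 − 55200)/55200 = 30.341.
N(t) = K/(1 + A·e^(−rt)) = 1.73×10^6/(1 + 30.341×e^(−0.89×8)).
e^(−7.12) = 0.00080877; denominator = 1 + 30.341×0.00080877 = 1.0245.
N = 1.73×10^6/1.0245 = 1.688565×10^6.

1688565 cells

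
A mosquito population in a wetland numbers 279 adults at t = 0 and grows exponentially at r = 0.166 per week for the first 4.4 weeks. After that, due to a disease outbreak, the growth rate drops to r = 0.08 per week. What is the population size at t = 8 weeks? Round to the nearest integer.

772 adults

Phase 1: N(4.4) = 279·e^(0.166×4.4) = 279·e^0.7304 = 579.179.
Phase 2 runs for 8 − 4.4 = 3.6 weeks at r = 0.08.
N(8) = 579.179·e^(0.08×3.6) = 579.179·e^0.288 = 772.484.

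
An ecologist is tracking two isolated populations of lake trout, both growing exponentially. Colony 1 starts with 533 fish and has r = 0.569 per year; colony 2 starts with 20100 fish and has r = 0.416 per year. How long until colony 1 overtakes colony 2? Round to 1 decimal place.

Set 533·e^(0.569t) = 20100·e^(0.416t).
e^((0.569 − 0.416)t) = 20100/533 → e^(0.153·t) = 37.711.
0.153·t = ln(37.711) = 3.63, so t = 3.63/0.153 = 23.725.

23.7 years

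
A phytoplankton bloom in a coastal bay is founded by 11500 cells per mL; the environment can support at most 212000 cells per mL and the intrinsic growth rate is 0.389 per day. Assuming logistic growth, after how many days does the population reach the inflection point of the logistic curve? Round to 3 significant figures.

7.35 days

Logistic growth is fastest at N = K/2 = 106000.
A = (K − N₀)/N₀ = 17.435. Set K/(1 + A·e^(−rt)) = K/2 → A·e^(−rt) = 1.
e^(−0.389t) = 1/17.435 = 0.0573566, so t = ln(17.435)/0.389 = 2.8585/0.389 = 7.3482.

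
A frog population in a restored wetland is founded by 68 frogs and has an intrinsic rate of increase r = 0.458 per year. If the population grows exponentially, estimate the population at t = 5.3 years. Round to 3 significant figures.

N(t) = N₀·e^(rt) = 68 × e^(0.458×5.3) = 68 × e^2.427.
e^2.427 ≈ 11.329, so N ≈ 68 × 11.329 = 770.398.

770 frogs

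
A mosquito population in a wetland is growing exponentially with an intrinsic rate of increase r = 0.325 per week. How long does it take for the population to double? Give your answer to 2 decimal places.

2.13 weeks

Doubling time t_d = ln(2)/r = 0.6931/0.325 = 2.1328.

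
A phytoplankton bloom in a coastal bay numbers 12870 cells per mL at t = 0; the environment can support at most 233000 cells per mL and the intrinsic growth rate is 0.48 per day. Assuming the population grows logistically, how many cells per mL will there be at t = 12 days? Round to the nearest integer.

A = (K − N₀)/N₀ = (233000 − 12870)/12870 = 17.104.
N(t) = K/(1 + A·e^(−rt)) = 233000/(1 + 17.104×e^(−0.48×12)).
e^(−5.76) = 0.0031511; denominator = 1 + 17.104×0.0031511 = 1.0539.
N = 233000/1.0539 = 221084.

221084 cells per mL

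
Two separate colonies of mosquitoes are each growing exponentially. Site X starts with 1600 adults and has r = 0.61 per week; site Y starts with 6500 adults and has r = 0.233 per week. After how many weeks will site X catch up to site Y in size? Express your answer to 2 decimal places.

3.72 weeks

Set 1600·e^(0.61t) = 6500·e^(0.233t).
e^((0.61 − 0.233)t) = 6500/1600 → e^(0.377·t) = 4.0625.
0.377·t = ln(4.0625) = 1.4018, so t = 1.4018/0.377 = 3.7183.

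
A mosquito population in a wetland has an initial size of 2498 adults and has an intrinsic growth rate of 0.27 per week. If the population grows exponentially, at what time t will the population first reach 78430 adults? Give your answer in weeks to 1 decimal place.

Set N₀·e^(rt) = 78430: e^(0.27·t) = 78430/2498 = 31.397.
0.27·t = ln(31.397) = 3.4467, so t = 3.4467/0.27 = 12.766.

12.8 weeks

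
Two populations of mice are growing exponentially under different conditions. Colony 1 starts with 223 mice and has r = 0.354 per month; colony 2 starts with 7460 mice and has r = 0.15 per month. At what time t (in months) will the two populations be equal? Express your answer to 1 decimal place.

17.2 months

Set 223·e^(0.354t) = 7460·e^(0.15t).
e^((0.354 − 0.15)t) = 7460/223 → e^(0.204·t) = 33.453.
0.204·t = ln(33.453) = 3.5101, so t = 3.5101/0.204 = 17.207.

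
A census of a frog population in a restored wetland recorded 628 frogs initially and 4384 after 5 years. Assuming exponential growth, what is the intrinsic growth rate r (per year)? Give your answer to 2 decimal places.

From N(t) = N₀·e^(rt): e^(r·5) = 4384/628 = 6.9809.
r·5 = ln(6.9809) = 1.9432, so r = 1.9432/5 = 0.38864.

0.39 per year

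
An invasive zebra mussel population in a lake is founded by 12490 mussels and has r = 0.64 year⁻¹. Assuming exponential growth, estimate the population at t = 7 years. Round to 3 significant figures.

1100000 mussels

N(t) = N₀·e^(rt) = 12490 × e^(0.64×7) = 12490 × e^4.48.
e^4.48 ≈ 88.235, so N ≈ 12490 × 88.235 = 1.102051×10^6.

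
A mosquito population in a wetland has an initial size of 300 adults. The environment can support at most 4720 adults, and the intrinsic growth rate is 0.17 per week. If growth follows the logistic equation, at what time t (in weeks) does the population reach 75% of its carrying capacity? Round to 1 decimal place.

A = (K − N₀)/N₀ = (4720 − 300)/300 = 14.733.
Solve 4720/(1 + 14.733·e^(−0.17t)) = 3540: 1 + 14.733·e^(−0.17t) = 1.3333, so e^(−0.17t) = 0.0226244.
−0.17·t = ln(0.0226244) = -3.7887, so t = 3.7887/0.17 = 22.287.

22.3 weeks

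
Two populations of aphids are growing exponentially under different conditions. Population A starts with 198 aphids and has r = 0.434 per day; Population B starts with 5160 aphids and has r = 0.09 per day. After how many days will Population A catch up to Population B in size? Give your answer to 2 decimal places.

Set 198·e^(0.434t) = 5160·e^(0.09t).
e^((0.434 − 0.09)t) = 5160/198 → e^(0.344·t) = 26.061.
0.344·t = ln(26.061) = 3.2604, so t = 3.2604/0.344 = 9.478.

9.48 days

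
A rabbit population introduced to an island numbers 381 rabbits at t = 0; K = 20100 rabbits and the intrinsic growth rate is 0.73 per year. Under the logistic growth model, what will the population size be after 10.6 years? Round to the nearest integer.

19656 rabbits

A = (K − N₀)/N₀ = (20100 − 381)/381 = 51.756.
N(t) = K/(1 + A·e^(−rt)) = 20100/(1 + 51.756×e^(−0.73×10.6)).
e^(−7.738) = 0.00043594; denominator = 1 + 51.756×0.00043594 = 1.0226.
N = 20100/1.0226 = 19656.5.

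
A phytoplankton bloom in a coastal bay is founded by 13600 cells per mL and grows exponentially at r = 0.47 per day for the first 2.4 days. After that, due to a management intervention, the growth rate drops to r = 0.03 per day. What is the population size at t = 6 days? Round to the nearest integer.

46809 cells per mL

Phase 1: N(2.4) = 13600·e^(0.47×2.4) = 13600·e^1.128 = 42016.8.
Phase 2 runs for 6 − 2.4 = 3.6 days at r = 0.03.
N(6) = 42016.8·e^(0.03×3.6) = 42016.8·e^0.108 = 46808.7.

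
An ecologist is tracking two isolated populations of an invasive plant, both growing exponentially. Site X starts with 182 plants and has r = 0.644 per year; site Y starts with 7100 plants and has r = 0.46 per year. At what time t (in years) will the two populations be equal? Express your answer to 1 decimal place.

Set 182·e^(0.644t) = 7100·e^(0.46t).
e^((0.644 − 0.46)t) = 7100/182 → e^(0.184·t) = 39.011.
0.184·t = ln(39.011) = 3.6638, so t = 3.6638/0.184 = 19.912.

19.9 years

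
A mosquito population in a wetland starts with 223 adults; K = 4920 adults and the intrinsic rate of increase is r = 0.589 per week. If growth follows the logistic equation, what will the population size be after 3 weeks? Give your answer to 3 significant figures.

1070 adults

A = (K − N₀)/N₀ = (4920 − 223)/223 = 21.063.
N(t) = K/(1 + A·e^(−rt)) = 4920/(1 + 21.063×e^(−0.589×3)).
e^(−1.767) = 0.17084; denominator = 1 + 21.063×0.17084 = 4.5985.
N = 4920/4.5985 = 1069.92.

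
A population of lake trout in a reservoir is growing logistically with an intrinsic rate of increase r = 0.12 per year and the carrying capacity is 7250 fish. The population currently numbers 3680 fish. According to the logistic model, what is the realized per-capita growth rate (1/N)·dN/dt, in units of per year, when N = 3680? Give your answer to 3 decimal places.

0.059 per year

(1/N)·dN/dt = r(1 − N/K) = 0.12 × (1 − 3680/7250).
= 0.12 × 0.49241 = 0.05909.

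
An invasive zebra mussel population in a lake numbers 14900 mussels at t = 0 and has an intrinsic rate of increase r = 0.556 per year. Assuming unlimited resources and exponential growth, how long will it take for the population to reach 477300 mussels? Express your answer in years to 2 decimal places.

6.24 years

Set N₀·e^(rt) = 477300: e^(0.556·t) = 477300/14900 = 32.034.
0.556·t = ln(32.034) = 3.4668, so t = 3.4668/0.556 = 6.2352.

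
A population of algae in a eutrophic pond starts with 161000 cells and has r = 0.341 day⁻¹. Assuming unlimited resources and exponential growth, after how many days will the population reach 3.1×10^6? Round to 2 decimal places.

8.67 days

Set N₀·e^(rt) = 3.1×10^6: e^(0.341·t) = 3.1×10^6/161000 = 19.255.
0.341·t = ln(19.255) = 2.9578, so t = 2.9578/0.341 = 8.6738.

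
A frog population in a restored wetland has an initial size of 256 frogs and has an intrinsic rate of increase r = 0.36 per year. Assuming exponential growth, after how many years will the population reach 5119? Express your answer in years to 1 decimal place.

Set N₀·e^(rt) = 5119: e^(0.36·t) = 5119/256 = 19.996.
0.36·t = ln(19.996) = 2.9955, so t = 2.9955/0.36 = 8.3209.

8.3 years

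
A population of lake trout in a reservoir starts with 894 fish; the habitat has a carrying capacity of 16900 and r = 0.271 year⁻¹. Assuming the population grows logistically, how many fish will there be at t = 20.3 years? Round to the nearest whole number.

15749 fish

A = (K − N₀)/N₀ = (16900 − 894)/894 = 17.904.
N(t) = K/(1 + A·e^(−rt)) = 16900/(1 + 17.904×e^(−0.271×20.3)).
e^(−5.501) = 0.0040815; denominator = 1 + 17.904×0.0040815 = 1.0731.
N = 16900/1.0731 = 15749.2.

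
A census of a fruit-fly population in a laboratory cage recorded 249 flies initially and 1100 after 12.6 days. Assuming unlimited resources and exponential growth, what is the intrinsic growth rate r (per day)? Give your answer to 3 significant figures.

0.118 per day

From N(t) = N₀·e^(rt): e^(r·12.6) = 1100/249 = 4.4177.
r·12.6 = ln(4.4177) = 1.4856, so r = 1.4856/12.6 = 0.11791.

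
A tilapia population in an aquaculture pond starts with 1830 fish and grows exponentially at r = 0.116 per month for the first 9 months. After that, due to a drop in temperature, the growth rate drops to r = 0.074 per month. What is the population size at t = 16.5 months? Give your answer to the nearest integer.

Phase 1: N(9) = 1830·e^(0.116×9) = 1830·e^1.044 = 5198.22.
Phase 2 runs for 16.5 − 9 = 7.5 months at r = 0.074.
N(16.5) = 5198.22·e^(0.074×7.5) = 5198.22·e^0.555 = 9054.99.

9055 fish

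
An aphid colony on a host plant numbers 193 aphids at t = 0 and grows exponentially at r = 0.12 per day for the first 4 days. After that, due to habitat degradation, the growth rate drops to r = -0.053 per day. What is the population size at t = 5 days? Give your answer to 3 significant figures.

296 aphids

Phase 1: N(4) = 193·e^(0.12×4) = 193·e^0.48 = 311.902.
Phase 2 runs for 5 − 4 = 1 days at r = -0.053.
N(5) = 311.902·e^(-0.053×1) = 311.902·e^-0.053 = 295.802.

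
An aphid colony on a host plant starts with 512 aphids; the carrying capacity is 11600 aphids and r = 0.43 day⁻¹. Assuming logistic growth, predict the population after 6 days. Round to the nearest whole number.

A = (K − N₀)/N₀ = (11600 − 512)/512 = 21.656.
N(t) = K/(1 + A·e^(−rt)) = 11600/(1 + 21.656×e^(−0.43×6)).
e^(−2.58) = 0.075774; denominator = 1 + 21.656×0.075774 = 2.641.
N = 11600/2.641 = 4392.31.

4392 aphids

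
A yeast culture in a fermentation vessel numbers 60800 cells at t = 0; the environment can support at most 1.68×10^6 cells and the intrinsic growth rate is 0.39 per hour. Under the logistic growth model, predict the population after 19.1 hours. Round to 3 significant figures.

A = (K − N₀)/N₀ = (1.68×10^6 − 60800)/60800 = 26.632.
N(t) = K/(1 + A·e^(−rt)) = 1.68×10^6/(1 + 26.632×e^(−0.39×19.1)).
e^(−7.449) = 0.00058202; denominator = 1 + 26.632×0.00058202 = 1.0155.
N = 1.68×10^6/1.0155 = 1.654357×10^6.

1650000 cells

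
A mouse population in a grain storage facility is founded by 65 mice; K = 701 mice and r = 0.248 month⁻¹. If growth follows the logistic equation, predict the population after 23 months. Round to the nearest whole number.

679 mice

A = (K − N₀)/N₀ = (701 − 65)/65 = 9.7846.
N(t) = K/(1 + A·e^(−rt)) = 701/(1 + 9.7846×e^(−0.248×23)).
e^(−5.704) = 0.0033326; denominator = 1 + 9.7846×0.0033326 = 1.0326.
N = 701/1.0326 = 678.863.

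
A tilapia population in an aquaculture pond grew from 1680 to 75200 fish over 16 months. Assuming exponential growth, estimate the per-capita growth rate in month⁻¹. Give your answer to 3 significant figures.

0.238 per month

From N(t) = N₀·e^(rt): e^(r·16) = 75200/1680 = 44.762.
r·16 = ln(44.762) = 3.8014, so r = 3.8014/16 = 0.23758.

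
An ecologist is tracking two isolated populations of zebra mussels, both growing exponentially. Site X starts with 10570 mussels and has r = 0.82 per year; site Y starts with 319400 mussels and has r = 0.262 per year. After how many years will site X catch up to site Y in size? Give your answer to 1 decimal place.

6.1 years

Set 10570·e^(0.82t) = 319400·e^(0.262t).
e^((0.82 − 0.262)t) = 319400/10570 → e^(0.558·t) = 30.218.
0.558·t = ln(30.218) = 3.4084, so t = 3.4084/0.558 = 6.1083.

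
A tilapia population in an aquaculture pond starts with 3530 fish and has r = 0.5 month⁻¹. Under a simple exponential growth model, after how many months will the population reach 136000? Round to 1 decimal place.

Set N₀·e^(rt) = 136000: e^(0.5·t) = 136000/3530 = 38.527.
0.5·t = ln(38.527) = 3.6514, so t = 3.6514/0.5 = 7.3027.

7.3 months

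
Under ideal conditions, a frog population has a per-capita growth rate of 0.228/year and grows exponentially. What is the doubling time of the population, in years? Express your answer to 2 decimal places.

3.04 years

Doubling time t_d = ln(2)/r = 0.6931/0.228 = 3.0401.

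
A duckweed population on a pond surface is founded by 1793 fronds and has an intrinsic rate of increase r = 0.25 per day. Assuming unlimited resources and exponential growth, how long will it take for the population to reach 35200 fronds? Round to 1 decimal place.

11.9 days

Set N₀·e^(rt) = 35200: e^(0.25·t) = 35200/1793 = 19.632.
0.25·t = ln(19.632) = 2.9772, so t = 2.9772/0.25 = 11.909.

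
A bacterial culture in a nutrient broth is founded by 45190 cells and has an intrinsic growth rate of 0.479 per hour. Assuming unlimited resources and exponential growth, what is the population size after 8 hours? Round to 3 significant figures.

2090000 cells

N(t) = N₀·e^(rt) = 45190 × e^(0.479×8) = 45190 × e^3.832.
e^3.832 ≈ 46.155, so N ≈ 45190 × 46.155 = 2.085733×10^6.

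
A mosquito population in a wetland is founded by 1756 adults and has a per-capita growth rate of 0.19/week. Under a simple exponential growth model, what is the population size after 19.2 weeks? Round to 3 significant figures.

N(t) = N₀·e^(rt) = 1756 × e^(0.19×19.2) = 1756 × e^3.648.
e^3.648 ≈ 38.398, so N ≈ 1756 × 38.398 = 67426.5.

67400 adults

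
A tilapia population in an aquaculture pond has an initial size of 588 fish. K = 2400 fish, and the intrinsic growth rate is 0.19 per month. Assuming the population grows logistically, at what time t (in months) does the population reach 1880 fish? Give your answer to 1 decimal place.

A = (K − N₀)/N₀ = (2400 − 588)/588 = 3.0816.
Solve 2400/(1 + 3.0816·e^(−0.19t)) = 1880: 1 + 3.0816·e^(−0.19t) = 1.2766, so e^(−0.19t) = 0.0897562.
−0.19·t = ln(0.0897562) = -2.4107, so t = 2.4107/0.19 = 12.688.

12.7 months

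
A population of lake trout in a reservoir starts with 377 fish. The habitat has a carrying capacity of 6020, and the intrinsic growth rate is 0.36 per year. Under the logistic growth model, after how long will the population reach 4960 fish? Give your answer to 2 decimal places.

11.80 years

A = (K − N₀)/N₀ = (6020 − 377)/377 = 14.968.
Solve 6020/(1 + 14.968·e^(−0.36t)) = 4960: 1 + 14.968·e^(−0.36t) = 1.2137, so e^(−0.36t) = 0.0142776.
−0.36·t = ln(0.0142776) = -4.2491, so t = 4.2491/0.36 = 11.803.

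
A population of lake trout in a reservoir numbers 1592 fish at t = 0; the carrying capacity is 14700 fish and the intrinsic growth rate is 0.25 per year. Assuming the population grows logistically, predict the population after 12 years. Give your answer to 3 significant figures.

A = (K − N₀)/N₀ = (14700 − 1592)/1592 = 8.2337.
N(t) = K/(1 + A·e^(−rt)) = 14700/(1 + 8.2337×e^(−0.25×12)).
e^(−3) = 0.049787; denominator = 1 + 8.2337×0.049787 = 1.4099.
N = 14700/1.4099 = 10426.

10400 fish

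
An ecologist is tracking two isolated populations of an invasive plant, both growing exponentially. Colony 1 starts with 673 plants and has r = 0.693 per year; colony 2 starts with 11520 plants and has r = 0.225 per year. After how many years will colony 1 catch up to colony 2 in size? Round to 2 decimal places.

Set 673·e^(0.693t) = 11520·e^(0.225t).
e^((0.693 − 0.225)t) = 11520/673 → e^(0.468·t) = 17.117.
0.468·t = ln(17.117) = 2.8401, so t = 2.8401/0.468 = 6.0686.

6.07 years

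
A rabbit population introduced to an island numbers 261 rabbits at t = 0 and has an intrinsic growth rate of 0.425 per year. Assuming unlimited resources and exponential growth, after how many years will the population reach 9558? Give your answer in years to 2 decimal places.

8.47 years

Set N₀·e^(rt) = 9558: e^(0.425·t) = 9558/261 = 36.621.
0.425·t = ln(36.621) = 3.6006, so t = 3.6006/0.425 = 8.472.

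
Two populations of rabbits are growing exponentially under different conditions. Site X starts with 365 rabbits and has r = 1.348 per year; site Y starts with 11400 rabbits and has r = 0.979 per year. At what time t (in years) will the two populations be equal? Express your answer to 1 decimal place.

9.3 years

Set 365·e^(1.348t) = 11400·e^(0.979t).
e^((1.348 − 0.979)t) = 11400/365 → e^(0.369·t) = 31.233.
0.369·t = ln(31.233) = 3.4415, so t = 3.4415/0.369 = 9.3265.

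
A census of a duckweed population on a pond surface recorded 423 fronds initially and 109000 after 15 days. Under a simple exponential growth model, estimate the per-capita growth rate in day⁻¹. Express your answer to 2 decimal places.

From N(t) = N₀·e^(rt): e^(r·15) = 109000/423 = 257.68.
r·15 = ln(257.68) = 5.5517, so r = 5.5517/15 = 0.37012.

0.37 per day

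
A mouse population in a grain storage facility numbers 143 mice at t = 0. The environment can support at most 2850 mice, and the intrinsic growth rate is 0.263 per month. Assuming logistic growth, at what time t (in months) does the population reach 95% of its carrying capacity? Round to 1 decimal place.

A = (K − N₀)/N₀ = (2850 − 143)/143 = 18.93.
Solve 2850/(1 + 18.93·e^(−0.263t)) = 2707.5: 1 + 18.93·e^(−0.263t) = 1.0526, so e^(−0.263t) = 0.00278032.
−0.263·t = ln(0.00278032) = -5.8852, so t = 5.8852/0.263 = 22.377.

22.4 months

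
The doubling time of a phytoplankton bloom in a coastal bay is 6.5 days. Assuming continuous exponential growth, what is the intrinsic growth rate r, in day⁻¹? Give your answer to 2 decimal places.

r = ln(2)/t_d = 0.6931/6.5 = 0.10664.

0.11 per day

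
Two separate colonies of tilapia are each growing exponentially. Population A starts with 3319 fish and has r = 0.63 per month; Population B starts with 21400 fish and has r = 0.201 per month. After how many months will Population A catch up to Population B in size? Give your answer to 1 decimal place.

Set 3319·e^(0.63t) = 21400·e^(0.201t).
e^((0.63 − 0.201)t) = 21400/3319 → e^(0.429·t) = 6.4477.
0.429·t = ln(6.4477) = 1.8637, so t = 1.8637/0.429 = 4.3444.

4.3 months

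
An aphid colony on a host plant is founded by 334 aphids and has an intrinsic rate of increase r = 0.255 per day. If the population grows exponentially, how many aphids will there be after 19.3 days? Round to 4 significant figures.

45830 aphids

N(t) = N₀·e^(rt) = 334 × e^(0.255×19.3) = 334 × e^4.921.
e^4.921 ≈ 137.21, so N ≈ 334 × 137.21 = 45827.6.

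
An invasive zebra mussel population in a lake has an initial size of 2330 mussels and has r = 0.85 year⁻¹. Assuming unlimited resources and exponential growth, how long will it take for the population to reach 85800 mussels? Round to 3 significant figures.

Set N₀·e^(rt) = 85800: e^(0.85·t) = 85800/2330 = 36.824.
0.85·t = ln(36.824) = 3.6062, so t = 3.6062/0.85 = 4.2425.

4.24 years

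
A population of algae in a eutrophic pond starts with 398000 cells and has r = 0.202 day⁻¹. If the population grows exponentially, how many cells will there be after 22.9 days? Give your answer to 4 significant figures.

40630000 cells

N(t) = N₀·e^(rt) = 398000 × e^(0.202×22.9) = 398000 × e^4.626.
e^4.626 ≈ 102.08, so N ≈ 398000 × 102.08 = 4.062959×10^7.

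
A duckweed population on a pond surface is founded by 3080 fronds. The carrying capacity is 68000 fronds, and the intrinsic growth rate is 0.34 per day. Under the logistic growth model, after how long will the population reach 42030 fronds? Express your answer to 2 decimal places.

A = (K − N₀)/N₀ = (68000 − 3080)/3080 = 21.078.
Solve 68000/(1 + 21.078·e^(−0.34t)) = 42030: 1 + 21.078·e^(−0.34t) = 1.6179, so e^(−0.34t) = 0.0293147.
−0.34·t = ln(0.0293147) = -3.5297, so t = 3.5297/0.34 = 10.381.

10.38 days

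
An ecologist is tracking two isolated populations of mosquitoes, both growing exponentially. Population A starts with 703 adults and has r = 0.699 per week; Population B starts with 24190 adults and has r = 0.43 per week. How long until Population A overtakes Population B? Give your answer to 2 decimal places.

13.15 weeks

Set 703·e^(0.699t) = 24190·e^(0.43t).
e^((0.699 − 0.43)t) = 24190/703 → e^(0.269·t) = 34.41.
0.269·t = ln(34.41) = 3.5383, so t = 3.5383/0.269 = 13.154.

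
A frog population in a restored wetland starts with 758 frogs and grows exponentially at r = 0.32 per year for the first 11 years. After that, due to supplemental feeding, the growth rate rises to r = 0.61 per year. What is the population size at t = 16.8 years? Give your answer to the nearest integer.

Phase 1: N(11) = 758·e^(0.32×11) = 758·e^3.52 = 25608.6.
Phase 2 runs for 16.8 − 11 = 5.8 years at r = 0.61.
N(16.8) = 25608.6·e^(0.61×5.8) = 25608.6·e^3.538 = 880886.

880886 frogs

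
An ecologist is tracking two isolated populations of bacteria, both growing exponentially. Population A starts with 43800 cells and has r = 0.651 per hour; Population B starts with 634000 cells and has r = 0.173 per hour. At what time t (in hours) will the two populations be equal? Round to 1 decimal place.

5.6 hours

Set 43800·e^(0.651t) = 634000·e^(0.173t).
e^((0.651 − 0.173)t) = 634000/43800 → e^(0.478·t) = 14.475.
0.478·t = ln(14.475) = 2.6724, so t = 2.6724/0.478 = 5.5908.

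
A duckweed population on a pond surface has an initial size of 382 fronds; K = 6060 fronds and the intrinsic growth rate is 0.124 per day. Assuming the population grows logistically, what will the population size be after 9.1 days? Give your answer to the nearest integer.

A = (K − N₀)/N₀ = (6060 − 382)/382 = 14.864.
N(t) = K/(1 + A·e^(−rt)) = 6060/(1 + 14.864×e^(−0.124×9.1)).
e^(−1.128) = 0.32355; denominator = 1 + 14.864×0.32355 = 5.8092.
N = 6060/5.8092 = 1043.17.

1043 fronds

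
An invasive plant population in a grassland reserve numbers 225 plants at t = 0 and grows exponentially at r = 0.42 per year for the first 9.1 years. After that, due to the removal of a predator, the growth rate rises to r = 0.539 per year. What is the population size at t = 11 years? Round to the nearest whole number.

28630 plants

Phase 1: N(9.1) = 225·e^(0.42×9.1) = 225·e^3.822 = 10281.5.
Phase 2 runs for 11 − 9.1 = 1.9 years at r = 0.539.
N(11) = 10281.5·e^(0.539×1.9) = 10281.5·e^1.024 = 28629.7.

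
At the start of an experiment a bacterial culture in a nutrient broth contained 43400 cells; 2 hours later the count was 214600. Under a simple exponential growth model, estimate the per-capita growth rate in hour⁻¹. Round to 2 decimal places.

From N(t) = N₀·e^(rt): e^(r·2) = 214600/43400 = 4.9447.
r·2 = ln(4.9447) = 1.5983, so r = 1.5983/2 = 0.79916.

0.80 per hour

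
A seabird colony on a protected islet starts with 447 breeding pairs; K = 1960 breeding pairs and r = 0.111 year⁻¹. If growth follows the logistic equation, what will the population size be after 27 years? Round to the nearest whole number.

1677 breeding pairs

A = (K − N₀)/N₀ = (1960 − 447)/447 = 3.3848.
N(t) = K/(1 + A·e^(−rt)) = 1960/(1 + 3.3848×e^(−0.111×27)).
e^(−2.997) = 0.049937; denominator = 1 + 3.3848×0.049937 = 1.169.
N = 1960/1.169 = 1676.61.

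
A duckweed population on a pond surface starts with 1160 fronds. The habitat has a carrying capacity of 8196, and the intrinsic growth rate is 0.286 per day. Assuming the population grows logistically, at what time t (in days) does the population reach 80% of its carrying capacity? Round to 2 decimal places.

A = (K − N₀)/N₀ = (8196 − 1160)/1160 = 6.0655.
Solve 8196/(1 + 6.0655·e^(−0.286t)) = 6556.8: 1 + 6.0655·e^(−0.286t) = 1.25, so e^(−0.286t) = 0.0412166.
−0.286·t = ln(0.0412166) = -3.1889, so t = 3.1889/0.286 = 11.15.

11.15 days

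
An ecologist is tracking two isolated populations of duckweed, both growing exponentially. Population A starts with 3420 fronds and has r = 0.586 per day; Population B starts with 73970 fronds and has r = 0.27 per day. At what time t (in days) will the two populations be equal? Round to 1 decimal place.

9.7 days

Set 3420·e^(0.586t) = 73970·e^(0.27t).
e^((0.586 − 0.27)t) = 73970/3420 → e^(0.316·t) = 21.629.
0.316·t = ln(21.629) = 3.074, so t = 3.074/0.316 = 9.7279.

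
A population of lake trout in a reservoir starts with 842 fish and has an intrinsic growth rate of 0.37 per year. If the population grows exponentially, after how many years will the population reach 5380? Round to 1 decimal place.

Set N₀·e^(rt) = 5380: e^(0.37·t) = 5380/842 = 6.3895.
0.37·t = ln(6.3895) = 1.8547, so t = 1.8547/0.37 = 5.0126.

5.0 years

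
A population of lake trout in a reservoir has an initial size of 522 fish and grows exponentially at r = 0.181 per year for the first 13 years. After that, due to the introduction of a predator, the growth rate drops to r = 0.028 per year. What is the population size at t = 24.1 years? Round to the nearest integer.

Phase 1: N(13) = 522·e^(0.181×13) = 522·e^2.353 = 5489.91.
Phase 2 runs for 24.1 − 13 = 11.1 years at r = 0.028.
N(24.1) = 5489.91·e^(0.028×11.1) = 5489.91·e^0.3108 = 7491.07.

7491 fish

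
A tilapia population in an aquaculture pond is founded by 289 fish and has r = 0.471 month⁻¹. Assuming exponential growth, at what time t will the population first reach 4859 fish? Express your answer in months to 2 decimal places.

5.99 months

Set N₀·e^(rt) = 4859: e^(0.471·t) = 4859/289 = 16.813.
0.471·t = ln(16.813) = 2.8222, so t = 2.8222/0.471 = 5.9918.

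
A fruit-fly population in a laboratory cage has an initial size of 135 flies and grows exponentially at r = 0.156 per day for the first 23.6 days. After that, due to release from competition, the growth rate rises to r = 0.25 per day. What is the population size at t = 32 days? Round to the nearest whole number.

43777 flies

Phase 1: N(23.6) = 135·e^(0.156×23.6) = 135·e^3.682 = 5360.83.
Phase 2 runs for 32 − 23.6 = 8.4 days at r = 0.25.
N(32) = 5360.83·e^(0.25×8.4) = 5360.83·e^2.1 = 43777.5.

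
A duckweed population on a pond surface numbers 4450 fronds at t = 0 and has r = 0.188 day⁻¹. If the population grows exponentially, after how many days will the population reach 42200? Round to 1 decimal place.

Set N₀·e^(rt) = 42200: e^(0.188·t) = 42200/4450 = 9.4831.
0.188·t = ln(9.4831) = 2.2495, so t = 2.2495/0.188 = 11.966.

12.0 days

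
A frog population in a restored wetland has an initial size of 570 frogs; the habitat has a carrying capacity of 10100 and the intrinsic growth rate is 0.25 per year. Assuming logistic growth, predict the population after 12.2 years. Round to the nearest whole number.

5637 frogs

A = (K − N₀)/N₀ = (10100 − 570)/570 = 16.719.
N(t) = K/(1 + A·e^(−rt)) = 10100/(1 + 16.719×e^(−0.25×12.2)).
e^(−3.05) = 0.047359; denominator = 1 + 16.719×0.047359 = 1.7918.
N = 10100/1.7918 = 5636.76.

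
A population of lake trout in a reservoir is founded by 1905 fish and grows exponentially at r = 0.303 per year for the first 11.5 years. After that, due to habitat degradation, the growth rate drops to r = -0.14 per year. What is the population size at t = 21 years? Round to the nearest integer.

16428 fish

Phase 1: N(11.5) = 1905·e^(0.303×11.5) = 1905·e^3.484 = 62114.7.
Phase 2 runs for 21 − 11.5 = 9.5 years at r = -0.14.
N(21) = 62114.7·e^(-0.14×9.5) = 62114.7·e^-1.33 = 16427.9.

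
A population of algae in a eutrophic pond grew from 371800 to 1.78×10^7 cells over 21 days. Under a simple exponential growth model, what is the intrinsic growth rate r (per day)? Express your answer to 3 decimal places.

From N(t) = N₀·e^(rt): e^(r·21) = 1.78×10^7/371800 = 47.875.
r·21 = ln(47.875) = 3.8686, so r = 3.8686/21 = 0.18422.

0.184 per day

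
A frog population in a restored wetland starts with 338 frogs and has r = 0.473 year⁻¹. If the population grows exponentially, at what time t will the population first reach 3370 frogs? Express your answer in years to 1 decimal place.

4.9 years

Set N₀·e^(rt) = 3370: e^(0.473·t) = 3370/338 = 9.9704.
0.473·t = ln(9.9704) = 2.2996, so t = 2.2996/0.473 = 4.8618.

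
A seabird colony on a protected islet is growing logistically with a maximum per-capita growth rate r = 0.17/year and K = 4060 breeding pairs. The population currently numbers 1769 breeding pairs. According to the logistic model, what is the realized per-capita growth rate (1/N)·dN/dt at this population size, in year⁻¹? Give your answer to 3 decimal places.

0.096 per year

(1/N)·dN/dt = r(1 − N/K) = 0.17 × (1 − 1769/4060).
= 0.17 × 0.56429 = 0.095929.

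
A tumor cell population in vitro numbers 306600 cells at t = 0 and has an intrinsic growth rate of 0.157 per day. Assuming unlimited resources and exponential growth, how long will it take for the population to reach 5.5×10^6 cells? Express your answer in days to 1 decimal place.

18.4 days

Set N₀·e^(rt) = 5.5×10^6: e^(0.157·t) = 5.5×10^6/306600 = 17.939.
0.157·t = ln(17.939) = 2.887, so t = 2.887/0.157 = 18.388.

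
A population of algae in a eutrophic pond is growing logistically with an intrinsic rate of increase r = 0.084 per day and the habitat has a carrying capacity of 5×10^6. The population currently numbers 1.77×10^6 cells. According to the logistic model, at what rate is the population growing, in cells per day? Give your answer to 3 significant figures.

96000 cells per day

dN/dt = rN(1 − N/K) = 0.084 × 1.77×10^6 × (1 − 1.77×10^6/5×10^6).
1 − 1.77×10^6/5×10^6 = 0.646; dN/dt = 0.084 × 1.77×10^6 × 0.646 = 96047.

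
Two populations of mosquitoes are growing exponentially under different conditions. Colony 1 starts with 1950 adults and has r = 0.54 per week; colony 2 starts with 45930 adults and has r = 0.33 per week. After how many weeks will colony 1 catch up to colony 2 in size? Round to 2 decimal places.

Set 1950·e^(0.54t) = 45930·e^(0.33t).
e^((0.54 − 0.33)t) = 45930/1950 → e^(0.21·t) = 23.554.
0.21·t = ln(23.554) = 3.1593, so t = 3.1593/0.21 = 15.044.

15.04 weeks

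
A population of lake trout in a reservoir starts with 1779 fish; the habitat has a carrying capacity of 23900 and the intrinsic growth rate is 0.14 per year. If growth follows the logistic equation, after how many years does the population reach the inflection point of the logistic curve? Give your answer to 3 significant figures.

Logistic growth is fastest at N = K/2 = 11950.
A = (K − N₀)/N₀ = 12.435. Set K/(1 + A·e^(−rt)) = K/2 → A·e^(−rt) = 1.
e^(−0.14t) = 1/12.435 = 0.0804213, so t = ln(12.435)/0.14 = 2.5205/0.14 = 18.003.

18.0 years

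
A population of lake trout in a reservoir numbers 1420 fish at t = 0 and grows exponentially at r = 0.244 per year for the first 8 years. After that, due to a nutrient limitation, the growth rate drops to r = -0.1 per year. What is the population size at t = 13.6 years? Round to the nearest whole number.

Phase 1: N(8) = 1420·e^(0.244×8) = 1420·e^1.952 = 10000.7.
Phase 2 runs for 13.6 − 8 = 5.6 years at r = -0.1.
N(13.6) = 10000.7·e^(-0.1×5.6) = 10000.7·e^-0.56 = 5712.5.

5713 fish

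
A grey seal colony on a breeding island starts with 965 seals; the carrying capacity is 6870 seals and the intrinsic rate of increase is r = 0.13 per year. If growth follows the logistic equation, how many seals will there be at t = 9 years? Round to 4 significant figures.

2370 seals

A = (K − N₀)/N₀ = (6870 − 965)/965 = 6.1192.
N(t) = K/(1 + A·e^(−rt)) = 6870/(1 + 6.1192×e^(−0.13×9)).
e^(−1.17) = 0.31037; denominator = 1 + 6.1192×0.31037 = 2.8992.
N = 6870/2.8992 = 2369.63.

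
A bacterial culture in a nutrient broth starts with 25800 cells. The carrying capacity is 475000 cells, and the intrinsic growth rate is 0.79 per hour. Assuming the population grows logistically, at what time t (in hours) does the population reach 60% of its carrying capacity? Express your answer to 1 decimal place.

4.1 hours

A = (K − N₀)/N₀ = (475000 − 25800)/25800 = 17.411.
Solve 475000/(1 + 17.411·e^(−0.79t)) = 285000: 1 + 17.411·e^(−0.79t) = 1.6667, so e^(−0.79t) = 0.0382903.
−0.79·t = ln(0.0382903) = -3.2626, so t = 3.2626/0.79 = 4.1298.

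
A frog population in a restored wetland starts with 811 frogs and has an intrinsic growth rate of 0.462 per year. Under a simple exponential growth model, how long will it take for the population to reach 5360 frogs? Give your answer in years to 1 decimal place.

4.1 years

Set N₀·e^(rt) = 5360: e^(0.462·t) = 5360/811 = 6.6091.
0.462·t = ln(6.6091) = 1.8885, so t = 1.8885/0.462 = 4.0876.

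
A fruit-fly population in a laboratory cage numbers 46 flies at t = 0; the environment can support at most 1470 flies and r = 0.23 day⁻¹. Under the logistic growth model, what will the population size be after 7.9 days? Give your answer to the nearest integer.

244 flies

A = (K − N₀)/N₀ = (1470 − 46)/46 = 30.957.
N(t) = K/(1 + A·e^(−rt)) = 1470/(1 + 30.957×e^(−0.23×7.9)).
e^(−1.817) = 0.16251; denominator = 1 + 30.957×0.16251 = 6.0308.
N = 1470/6.0308 = 243.748.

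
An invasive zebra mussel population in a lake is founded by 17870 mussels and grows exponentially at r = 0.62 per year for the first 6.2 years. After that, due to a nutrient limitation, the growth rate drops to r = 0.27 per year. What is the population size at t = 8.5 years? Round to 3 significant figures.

1550000 mussels

Phase 1: N(6.2) = 17870·e^(0.62×6.2) = 17870·e^3.844 = 834743.
Phase 2 runs for 8.5 − 6.2 = 2.3 years at r = 0.27.
N(8.5) = 834743·e^(0.27×2.3) = 834743·e^0.621 = 1.553279×10^6.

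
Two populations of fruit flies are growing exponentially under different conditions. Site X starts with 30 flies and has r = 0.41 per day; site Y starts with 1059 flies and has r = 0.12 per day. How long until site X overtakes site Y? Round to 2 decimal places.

12.29 days

Set 30·e^(0.41t) = 1059·e^(0.12t).
e^((0.41 − 0.12)t) = 1059/30 → e^(0.29·t) = 35.3.
0.29·t = ln(35.3) = 3.5639, so t = 3.5639/0.29 = 12.289.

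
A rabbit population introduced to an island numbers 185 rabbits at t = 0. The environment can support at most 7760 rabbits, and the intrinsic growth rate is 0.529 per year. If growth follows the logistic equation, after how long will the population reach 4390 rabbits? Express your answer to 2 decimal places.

A = (K − N₀)/N₀ = (7760 − 185)/185 = 40.946.
Solve 7760/(1 + 40.946·e^(−0.529t)) = 4390: 1 + 40.946·e^(−0.529t) = 1.7677, so e^(−0.529t) = 0.018748.
−0.529·t = ln(0.018748) = -3.9767, so t = 3.9767/0.529 = 7.5173.

7.52 years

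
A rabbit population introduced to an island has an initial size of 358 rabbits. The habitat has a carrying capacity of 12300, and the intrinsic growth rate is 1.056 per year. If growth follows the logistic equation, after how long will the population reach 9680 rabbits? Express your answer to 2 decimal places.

A = (K − N₀)/N₀ = (12300 − 358)/358 = 33.358.
Solve 12300/(1 + 33.358·e^(−1.056t)) = 9680: 1 + 33.358·e^(−1.056t) = 1.2707, so e^(−1.056t) = 0.00811394.
−1.056·t = ln(0.00811394) = -4.8142, so t = 4.8142/1.056 = 4.5589.

4.56 years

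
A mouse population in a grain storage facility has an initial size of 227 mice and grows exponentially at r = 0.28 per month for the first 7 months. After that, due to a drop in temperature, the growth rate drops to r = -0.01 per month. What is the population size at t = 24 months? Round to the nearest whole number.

Phase 1: N(7) = 227·e^(0.28×7) = 227·e^1.96 = 1611.55.
Phase 2 runs for 24 − 7 = 17 months at r = -0.01.
N(24) = 1611.55·e^(-0.01×17) = 1611.55·e^-0.17 = 1359.61.

1360 mice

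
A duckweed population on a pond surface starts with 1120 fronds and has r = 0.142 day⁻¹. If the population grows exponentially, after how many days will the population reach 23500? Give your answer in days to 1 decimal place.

21.4 days

Set N₀·e^(rt) = 23500: e^(0.142·t) = 23500/1120 = 20.982.
0.142·t = ln(20.982) = 3.0437, so t = 3.0437/0.142 = 21.434.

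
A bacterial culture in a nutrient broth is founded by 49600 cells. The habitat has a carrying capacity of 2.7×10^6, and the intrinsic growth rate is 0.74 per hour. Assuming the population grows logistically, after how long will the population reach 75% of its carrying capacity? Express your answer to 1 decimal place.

A = (K − N₀)/N₀ = (2.7×10^6 − 49600)/49600 = 53.435.
Solve 2.7×10^6/(1 + 53.435·e^(−0.74t)) = 2.025×10^6: 1 + 53.435·e^(−0.74t) = 1.3333, so e^(−0.74t) = 0.00623805.
−0.74·t = ln(0.00623805) = -5.0771, so t = 5.0771/0.74 = 6.8609.

6.9 hours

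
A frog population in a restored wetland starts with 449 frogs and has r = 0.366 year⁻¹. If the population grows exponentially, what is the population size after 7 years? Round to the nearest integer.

N(t) = N₀·e^(rt) = 449 × e^(0.366×7) = 449 × e^2.562.
e^2.562 ≈ 12.962, so N ≈ 449 × 12.962 = 5819.81.

5820 frogs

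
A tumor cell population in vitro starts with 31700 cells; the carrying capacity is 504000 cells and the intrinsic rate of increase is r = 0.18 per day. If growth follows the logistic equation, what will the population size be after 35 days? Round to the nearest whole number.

490578 cells

A = (K − N₀)/N₀ = (504000 − 31700)/31700 = 14.899.
N(t) = K/(1 + A·e^(−rt)) = 504000/(1 + 14.899×e^(−0.18×35)).
e^(−6.3) = 0.0018363; denominator = 1 + 14.899×0.0018363 = 1.0274.
N = 504000/1.0274 = 490578.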